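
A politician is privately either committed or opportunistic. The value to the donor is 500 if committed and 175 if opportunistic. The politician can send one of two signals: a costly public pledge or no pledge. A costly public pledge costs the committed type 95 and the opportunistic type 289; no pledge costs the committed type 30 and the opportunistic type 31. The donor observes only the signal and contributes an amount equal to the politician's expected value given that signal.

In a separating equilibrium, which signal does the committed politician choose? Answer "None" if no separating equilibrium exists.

None

Try committed → pledge, opportunistic → no pledge:
  Under separation the donor infers type exactly: pledge → committed (pays 500), no pledge → opportunistic (pays 175).
  Committed: pledge gives 500 − 95 = 405; no pledge gives 175 − 30 = 145. No deviation. ✓
  Opportunistic: no pledge gives 175 − 31 = 144; pledge gives 500 − 289 = 211. Would deviate. ✗
Try committed → no pledge, opportunistic → pledge:
  Under separation the donor infers type exactly: no pledge → committed (pays 500), pledge → opportunistic (pays 175).
  Committed: no pledge gives 500 − 30 = 470; pledge gives 175 − 95 = 80. No deviation. ✓
  Opportunistic: pledge gives 175 − 289 = -114; no pledge gives 500 − 31 = 469. Would deviate. ✗
Neither assignment is incentive-compatible.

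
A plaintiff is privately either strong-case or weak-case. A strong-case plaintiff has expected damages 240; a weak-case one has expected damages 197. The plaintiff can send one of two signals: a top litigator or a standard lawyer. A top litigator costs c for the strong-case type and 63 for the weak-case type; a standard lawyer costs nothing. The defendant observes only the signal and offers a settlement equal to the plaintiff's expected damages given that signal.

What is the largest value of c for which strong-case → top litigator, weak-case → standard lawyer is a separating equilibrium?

43

Under separation: top litigator → strong-case (pays 240); standard lawyer → weak-case (pays 197).
Weak-case: 197 − 0 = 197 ≥ 240 − 63 = 177. Holds regardless of c. ✓
Strong-case: 240 − c ≥ 197 − 0, so c ≤ 240 − 197 = 43.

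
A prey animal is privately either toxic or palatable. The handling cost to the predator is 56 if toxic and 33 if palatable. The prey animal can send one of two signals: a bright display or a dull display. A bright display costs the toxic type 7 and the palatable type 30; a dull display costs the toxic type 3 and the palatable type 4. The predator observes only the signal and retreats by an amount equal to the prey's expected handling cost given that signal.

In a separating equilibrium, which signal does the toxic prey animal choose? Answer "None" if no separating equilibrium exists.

Try toxic → bright display, palatable → dull display:
  If types separate, bright display earns payment 56 and dull display earns 33.
  Toxic: bright display gives 56 − 7 = 49; dull display gives 33 − 3 = 30. No deviation. ✓
  Palatable: dull display gives 33 − 4 = 29; bright display gives 56 − 30 = 26. No deviation. ✓
Both hold — the toxic type sends bright display.

bright display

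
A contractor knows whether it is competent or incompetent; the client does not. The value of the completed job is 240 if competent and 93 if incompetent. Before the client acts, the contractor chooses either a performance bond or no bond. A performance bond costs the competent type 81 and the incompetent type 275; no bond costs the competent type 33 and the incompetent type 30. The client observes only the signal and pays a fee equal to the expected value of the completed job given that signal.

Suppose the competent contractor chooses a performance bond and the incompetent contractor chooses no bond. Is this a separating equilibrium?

Yes

If types separate, bond earns payment 240 and no bond earns 93.
Competent: bond gives 240 − 81 = 159; no bond gives 93 − 33 = 60. No deviation. ✓
Incompetent: no bond gives 93 − 30 = 63; bond gives 240 − 275 = -35. No deviation. ✓
Both incentive constraints hold.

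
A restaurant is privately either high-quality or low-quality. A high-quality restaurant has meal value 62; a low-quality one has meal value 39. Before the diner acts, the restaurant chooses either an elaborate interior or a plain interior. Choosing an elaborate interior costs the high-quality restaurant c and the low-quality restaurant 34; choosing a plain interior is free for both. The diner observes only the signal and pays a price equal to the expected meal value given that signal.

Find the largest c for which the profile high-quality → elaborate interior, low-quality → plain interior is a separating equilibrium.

23

Under separation: elaborate interior → high-quality (pays 62); plain interior → low-quality (pays 39).
Low-quality: 39 − 0 = 39 ≥ 62 − 34 = 28. Holds regardless of c. ✓
High-quality: 62 − c ≥ 39 − 0, so c ≤ 62 − 39 = 23.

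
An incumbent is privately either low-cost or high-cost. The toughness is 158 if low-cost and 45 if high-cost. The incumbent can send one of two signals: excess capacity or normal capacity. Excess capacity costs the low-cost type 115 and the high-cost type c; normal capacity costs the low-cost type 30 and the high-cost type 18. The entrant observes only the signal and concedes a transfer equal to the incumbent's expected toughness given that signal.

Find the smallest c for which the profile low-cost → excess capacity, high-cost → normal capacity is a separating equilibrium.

131

Under separation: excess capacity → low-cost (pays 158); normal capacity → high-cost (pays 45).
Low-cost: 158 − 115 = 43 ≥ 45 − 30 = 15. Holds regardless of c. ✓
High-cost: 45 − 18 ≥ 158 − c, so c ≥ 158 − 27 = 131.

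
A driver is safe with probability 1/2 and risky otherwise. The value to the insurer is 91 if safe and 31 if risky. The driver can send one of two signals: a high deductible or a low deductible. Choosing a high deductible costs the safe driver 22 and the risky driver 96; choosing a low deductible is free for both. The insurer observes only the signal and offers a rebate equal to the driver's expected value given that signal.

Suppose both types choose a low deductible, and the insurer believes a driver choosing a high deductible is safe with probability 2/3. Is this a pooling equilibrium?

At the pooled signal (low deductible) the insurer holds the prior 1/2 and pays 1/2·91 + 1/2·31 = 61. Off-path (high deductible) belief 2/3 gives 2/3·91 + 1/3·31 = 71.
Safe: low deductible gives 61 − 0 = 61; high deductible gives 71 − 22 = 49. Stays. ✓
Risky: low deductible gives 61 − 0 = 61; high deductible gives 71 − 96 = -25. Stays. ✓

Yes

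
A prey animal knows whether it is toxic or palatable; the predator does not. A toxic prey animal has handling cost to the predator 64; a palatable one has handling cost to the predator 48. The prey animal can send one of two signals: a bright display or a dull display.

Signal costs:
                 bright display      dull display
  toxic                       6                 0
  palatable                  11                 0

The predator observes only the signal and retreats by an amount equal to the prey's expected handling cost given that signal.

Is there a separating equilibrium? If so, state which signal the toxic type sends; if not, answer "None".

Try toxic → bright display, palatable → dull display:
  If types separate, bright display earns payment 64 and dull display earns 48.
  Toxic: bright display gives 64 − 6 = 58; dull display gives 48 − 0 = 48. No deviation. ✓
  Palatable: dull display gives 48 − 0 = 48; bright display gives 64 − 11 = 53. Would deviate. ✗
Try toxic → dull display, palatable → bright display:
  If types separate, dull display earns payment 64 and bright display earns 48.
  Toxic: dull display gives 64 − 0 = 64; bright display gives 48 − 6 = 42. No deviation. ✓
  Palatable: bright display gives 48 − 11 = 37; dull display gives 64 − 0 = 64. Would deviate. ✗
Neither assignment is incentive-compatible.

None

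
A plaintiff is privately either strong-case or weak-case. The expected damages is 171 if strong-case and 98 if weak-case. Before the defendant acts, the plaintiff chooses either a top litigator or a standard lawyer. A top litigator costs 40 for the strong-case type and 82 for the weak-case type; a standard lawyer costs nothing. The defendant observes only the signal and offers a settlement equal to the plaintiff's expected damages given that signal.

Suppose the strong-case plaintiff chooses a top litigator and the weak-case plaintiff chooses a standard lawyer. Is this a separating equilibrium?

Yes

Under separation the defendant infers type exactly: top litigator → strong-case (pays 171), standard lawyer → weak-case (pays 98).
Strong-case: top litigator gives 171 − 40 = 131; standard lawyer gives 98 − 0 = 98. No deviation. ✓
Weak-case: standard lawyer gives 98 − 0 = 98; top litigator gives 171 − 82 = 89. No deviation. ✓
Neither type gains from mimicking the other.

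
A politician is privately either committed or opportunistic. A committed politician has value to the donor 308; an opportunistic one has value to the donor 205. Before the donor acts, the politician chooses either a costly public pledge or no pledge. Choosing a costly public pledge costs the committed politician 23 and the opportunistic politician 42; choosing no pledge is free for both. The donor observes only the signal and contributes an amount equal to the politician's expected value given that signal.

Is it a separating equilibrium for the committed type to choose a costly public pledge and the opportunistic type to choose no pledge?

No

Under separation the donor infers type exactly: pledge → committed (pays 308), no pledge → opportunistic (pays 205).
Committed: pledge gives 308 − 23 = 285; no pledge gives 205 − 0 = 205. No deviation. ✓
Opportunistic: no pledge gives 205 − 0 = 205; pledge gives 308 − 42 = 266. Would deviate. ✗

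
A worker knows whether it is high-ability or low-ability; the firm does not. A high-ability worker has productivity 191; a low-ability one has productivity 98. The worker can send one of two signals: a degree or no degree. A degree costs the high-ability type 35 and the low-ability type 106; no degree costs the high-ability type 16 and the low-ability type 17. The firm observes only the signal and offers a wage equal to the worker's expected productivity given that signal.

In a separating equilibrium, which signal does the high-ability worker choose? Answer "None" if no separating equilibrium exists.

None

Try high-ability → degree, low-ability → no degree:
  If types separate, degree earns payment 191 and no degree earns 98.
  High-ability: degree gives 191 − 35 = 156; no degree gives 98 − 16 = 82. No deviation. ✓
  Low-ability: no degree gives 98 − 17 = 81; degree gives 191 − 106 = 85. Would deviate. ✗
Try high-ability → no degree, low-ability → degree:
  If types separate, no degree earns payment 191 and degree earns 98.
  High-ability: no degree gives 191 − 16 = 175; degree gives 98 − 35 = 63. No deviation. ✓
  Low-ability: degree gives 98 − 106 = -8; no degree gives 191 − 17 = 174. Would deviate. ✗
Neither assignment is incentive-compatible.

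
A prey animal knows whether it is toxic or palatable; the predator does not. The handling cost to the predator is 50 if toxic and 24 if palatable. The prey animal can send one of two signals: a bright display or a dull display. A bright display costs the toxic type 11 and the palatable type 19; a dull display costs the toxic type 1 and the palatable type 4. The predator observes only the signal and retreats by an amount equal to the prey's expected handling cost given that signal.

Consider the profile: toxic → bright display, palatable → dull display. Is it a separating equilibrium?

No

Under separation the predator infers type exactly: bright display → toxic (pays 50), dull display → palatable (pays 24).
Toxic: bright display gives 50 − 11 = 39; dull display gives 24 − 1 = 23. No deviation. ✓
Palatable: dull display gives 24 − 4 = 20; bright display gives 50 − 19 = 31. Would deviate. ✗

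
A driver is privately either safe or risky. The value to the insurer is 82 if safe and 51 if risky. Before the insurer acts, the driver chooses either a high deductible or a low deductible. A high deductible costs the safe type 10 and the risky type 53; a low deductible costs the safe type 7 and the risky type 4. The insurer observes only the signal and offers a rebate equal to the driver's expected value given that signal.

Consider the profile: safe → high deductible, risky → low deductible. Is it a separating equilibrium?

Under separation the insurer infers type exactly: high deductible → safe (pays 82), low deductible → risky (pays 51).
Safe: high deductible gives 82 − 10 = 72; low deductible gives 51 − 7 = 44. No deviation. ✓
Risky: low deductible gives 51 − 4 = 47; high deductible gives 82 − 53 = 29. No deviation. ✓
Both incentive constraints hold.

Yes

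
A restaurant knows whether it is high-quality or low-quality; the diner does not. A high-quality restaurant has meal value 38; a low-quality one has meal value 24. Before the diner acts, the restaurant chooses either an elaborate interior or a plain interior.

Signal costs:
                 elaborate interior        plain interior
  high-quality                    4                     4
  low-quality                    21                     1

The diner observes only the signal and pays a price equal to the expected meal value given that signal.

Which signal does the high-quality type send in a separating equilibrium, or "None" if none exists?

elaborate interior

Try high-quality → elaborate interior, low-quality → plain interior:
  If types separate, elaborate interior earns payment 38 and plain interior earns 24.
  High-quality: elaborate interior gives 38 − 4 = 34; plain interior gives 24 − 4 = 20. No deviation. ✓
  Low-quality: plain interior gives 24 − 1 = 23; elaborate interior gives 38 − 21 = 17. No deviation. ✓
Both hold — the high-quality type sends elaborate interior.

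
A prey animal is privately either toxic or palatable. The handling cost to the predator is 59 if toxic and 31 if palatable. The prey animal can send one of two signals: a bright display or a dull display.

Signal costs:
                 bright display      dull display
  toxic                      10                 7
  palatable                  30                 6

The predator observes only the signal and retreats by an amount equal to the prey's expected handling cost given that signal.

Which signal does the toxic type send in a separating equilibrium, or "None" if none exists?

None

Try toxic → bright display, palatable → dull display:
  If types separate, bright display earns payment 59 and dull display earns 31.
  Toxic: bright display gives 59 − 10 = 49; dull display gives 31 − 7 = 24. No deviation. ✓
  Palatable: dull display gives 31 − 6 = 25; bright display gives 59 − 30 = 29. Would deviate. ✗
Try toxic → dull display, palatable → bright display:
  If types separate, dull display earns payment 59 and bright display earns 31.
  Toxic: dull display gives 59 − 7 = 52; bright display gives 31 − 10 = 21. No deviation. ✓
  Palatable: bright display gives 31 − 30 = 1; dull display gives 59 − 6 = 53. Would deviate. ✗
Neither assignment is incentive-compatible.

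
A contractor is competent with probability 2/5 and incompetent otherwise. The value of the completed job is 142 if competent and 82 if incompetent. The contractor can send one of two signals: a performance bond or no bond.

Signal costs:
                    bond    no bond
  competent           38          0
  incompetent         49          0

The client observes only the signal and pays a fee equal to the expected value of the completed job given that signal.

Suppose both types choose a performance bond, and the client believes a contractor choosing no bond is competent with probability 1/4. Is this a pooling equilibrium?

No

On the equilibrium path (bond) the client holds the prior 2/5 and pays 2/5·142 + 3/5·82 = 106. Off-path (no bond) belief 1/4 gives 1/4·142 + 3/4·82 = 97.
Competent: bond gives 106 − 38 = 68; no bond gives 97 − 0 = 97. Deviates. ✗
Incompetent: bond gives 106 − 49 = 57; no bond gives 97 − 0 = 97. Deviates. ✗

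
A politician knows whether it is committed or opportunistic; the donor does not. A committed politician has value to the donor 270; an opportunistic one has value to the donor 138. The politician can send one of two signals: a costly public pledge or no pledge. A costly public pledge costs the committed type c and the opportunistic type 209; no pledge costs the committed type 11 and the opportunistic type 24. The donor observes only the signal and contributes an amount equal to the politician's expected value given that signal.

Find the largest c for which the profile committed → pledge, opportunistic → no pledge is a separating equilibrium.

Under separation: pledge → committed (pays 270); no pledge → opportunistic (pays 138).
Opportunistic: 138 − 24 = 114 ≥ 270 − 209 = 61. Holds regardless of c. ✓
Committed: 270 − c ≥ 138 − 11, so c ≤ 270 − 127 = 143.

143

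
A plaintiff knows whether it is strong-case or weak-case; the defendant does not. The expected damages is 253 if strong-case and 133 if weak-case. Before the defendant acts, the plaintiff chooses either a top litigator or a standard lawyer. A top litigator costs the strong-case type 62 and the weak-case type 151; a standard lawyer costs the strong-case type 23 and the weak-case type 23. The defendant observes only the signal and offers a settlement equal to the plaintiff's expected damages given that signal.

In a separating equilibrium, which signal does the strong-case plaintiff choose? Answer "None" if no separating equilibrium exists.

top litigator

Try strong-case → top litigator, weak-case → standard lawyer:
  Under separation the defendant infers type exactly: top litigator → strong-case (pays 253), standard lawyer → weak-case (pays 133).
  Strong-case: top litigator gives 253 − 62 = 191; standard lawyer gives 133 − 23 = 110. No deviation. ✓
  Weak-case: standard lawyer gives 133 − 23 = 110; top litigator gives 253 − 151 = 102. No deviation. ✓
Both hold — the strong-case type sends top litigator.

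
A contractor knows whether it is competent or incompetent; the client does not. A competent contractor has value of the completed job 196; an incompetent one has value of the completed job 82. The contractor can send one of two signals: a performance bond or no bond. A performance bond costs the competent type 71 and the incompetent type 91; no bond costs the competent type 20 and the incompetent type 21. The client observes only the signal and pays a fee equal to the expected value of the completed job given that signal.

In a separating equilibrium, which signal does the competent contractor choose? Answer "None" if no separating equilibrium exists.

Try competent → bond, incompetent → no bond:
  Under separation the client infers type exactly: bond → competent (pays 196), no bond → incompetent (pays 82).
  Competent: bond gives 196 − 71 = 125; no bond gives 82 − 20 = 62. No deviation. ✓
  Incompetent: no bond gives 82 − 21 = 61; bond gives 196 − 91 = 105. Would deviate. ✗
Try competent → no bond, incompetent → bond:
  Under separation the client infers type exactly: no bond → competent (pays 196), bond → incompetent (pays 82).
  Competent: no bond gives 196 − 20 = 176; bond gives 82 − 71 = 11. No deviation. ✓
  Incompetent: bond gives 82 − 91 = -9; no bond gives 196 − 21 = 175. Would deviate. ✗
Neither assignment is incentive-compatible.

None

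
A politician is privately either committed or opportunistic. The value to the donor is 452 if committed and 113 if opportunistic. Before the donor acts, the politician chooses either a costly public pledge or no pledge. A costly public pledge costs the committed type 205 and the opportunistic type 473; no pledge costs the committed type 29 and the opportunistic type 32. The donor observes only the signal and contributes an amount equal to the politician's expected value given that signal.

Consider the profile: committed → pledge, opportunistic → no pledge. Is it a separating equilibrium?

Under separation the donor infers type exactly: pledge → committed (pays 452), no pledge → opportunistic (pays 113).
Committed: pledge gives 452 − 205 = 247; no pledge gives 113 − 29 = 84. No deviation. ✓
Opportunistic: no pledge gives 113 − 32 = 81; pledge gives 452 − 473 = -21. No deviation. ✓
Both incentive constraints hold.

Yes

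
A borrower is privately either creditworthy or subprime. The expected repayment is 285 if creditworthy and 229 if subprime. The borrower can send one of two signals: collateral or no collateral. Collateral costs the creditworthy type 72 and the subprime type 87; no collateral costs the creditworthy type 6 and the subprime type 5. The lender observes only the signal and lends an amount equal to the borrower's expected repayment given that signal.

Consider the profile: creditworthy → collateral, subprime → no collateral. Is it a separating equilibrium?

No

If types separate, collateral earns payment 285 and no collateral earns 229.
Creditworthy: collateral gives 285 − 72 = 213; no collateral gives 229 − 6 = 223. Would deviate. ✗
Subprime: no collateral gives 229 − 5 = 224; collateral gives 285 − 87 = 198. No deviation. ✓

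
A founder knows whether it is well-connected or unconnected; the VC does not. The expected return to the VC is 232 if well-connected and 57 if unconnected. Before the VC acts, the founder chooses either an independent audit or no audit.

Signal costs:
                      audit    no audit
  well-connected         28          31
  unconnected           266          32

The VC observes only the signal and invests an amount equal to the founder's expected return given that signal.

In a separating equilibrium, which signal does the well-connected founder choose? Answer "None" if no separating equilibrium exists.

audit

Try well-connected → audit, unconnected → no audit:
  If types separate, audit earns payment 232 and no audit earns 57.
  Well-connected: audit gives 232 − 28 = 204; no audit gives 57 − 31 = 26. No deviation. ✓
  Unconnected: no audit gives 57 − 32 = 25; audit gives 232 − 266 = -34. No deviation. ✓
Both hold — the well-connected type sends audit.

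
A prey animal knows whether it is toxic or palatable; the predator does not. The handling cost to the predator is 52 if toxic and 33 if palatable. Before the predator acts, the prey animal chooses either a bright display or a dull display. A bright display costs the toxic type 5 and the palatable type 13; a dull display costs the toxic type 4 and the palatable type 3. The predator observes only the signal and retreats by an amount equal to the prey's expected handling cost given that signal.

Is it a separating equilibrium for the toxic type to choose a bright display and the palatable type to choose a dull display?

No

Under separation the predator infers type exactly: bright display → toxic (pays 52), dull display → palatable (pays 33).
Toxic: bright display gives 52 − 5 = 47; dull display gives 33 − 4 = 29. No deviation. ✓
Palatable: dull display gives 33 − 3 = 30; bright display gives 52 − 13 = 39. Would deviate. ✗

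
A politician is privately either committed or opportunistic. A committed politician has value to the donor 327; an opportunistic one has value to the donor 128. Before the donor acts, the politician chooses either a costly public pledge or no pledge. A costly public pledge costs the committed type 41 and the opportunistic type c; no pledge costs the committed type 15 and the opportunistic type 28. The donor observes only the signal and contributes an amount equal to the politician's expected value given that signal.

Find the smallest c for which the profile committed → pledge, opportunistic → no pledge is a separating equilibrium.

Under separation: pledge → committed (pays 327); no pledge → opportunistic (pays 128).
Committed: 327 − 41 = 286 ≥ 128 − 15 = 113. Holds regardless of c. ✓
Opportunistic: 128 − 28 ≥ 327 − c, so c ≥ 327 − 100 = 227.

227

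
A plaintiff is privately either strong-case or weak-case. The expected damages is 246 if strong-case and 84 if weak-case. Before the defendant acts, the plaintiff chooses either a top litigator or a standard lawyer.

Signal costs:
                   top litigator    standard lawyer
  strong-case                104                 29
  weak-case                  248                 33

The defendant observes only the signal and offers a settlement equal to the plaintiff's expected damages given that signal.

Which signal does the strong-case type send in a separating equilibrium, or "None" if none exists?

Try strong-case → top litigator, weak-case → standard lawyer:
  If types separate, top litigator earns payment 246 and standard lawyer earns 84.
  Strong-case: top litigator gives 246 − 104 = 142; standard lawyer gives 84 − 29 = 55. No deviation. ✓
  Weak-case: standard lawyer gives 84 − 33 = 51; top litigator gives 246 − 248 = -2. No deviation. ✓
Both hold — the strong-case type sends top litigator.

top litigator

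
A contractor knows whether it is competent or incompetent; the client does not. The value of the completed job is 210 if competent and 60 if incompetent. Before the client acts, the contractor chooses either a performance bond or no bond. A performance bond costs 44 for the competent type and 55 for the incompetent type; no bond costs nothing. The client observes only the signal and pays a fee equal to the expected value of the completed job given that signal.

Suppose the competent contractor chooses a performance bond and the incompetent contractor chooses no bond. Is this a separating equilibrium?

No

If types separate, bond earns payment 210 and no bond earns 60.
Competent: bond gives 210 − 44 = 166; no bond gives 60 − 0 = 60. No deviation. ✓
Incompetent: no bond gives 60 − 0 = 60; bond gives 210 − 55 = 155. Would deviate. ✗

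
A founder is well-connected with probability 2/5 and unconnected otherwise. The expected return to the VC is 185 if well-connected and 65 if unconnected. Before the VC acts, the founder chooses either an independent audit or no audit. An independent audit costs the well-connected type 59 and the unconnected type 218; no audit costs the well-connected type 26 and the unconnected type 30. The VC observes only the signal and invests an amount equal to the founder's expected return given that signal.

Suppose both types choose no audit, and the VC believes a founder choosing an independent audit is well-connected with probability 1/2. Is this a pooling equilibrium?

At the pooled signal (no audit) the VC holds the prior 2/5 and pays 2/5·185 + 3/5·65 = 113. Off-path (audit) belief 1/2 gives 1/2·185 + 1/2·65 = 125.
Well-connected: no audit gives 113 − 26 = 87; audit gives 125 − 59 = 66. Stays. ✓
Unconnected: no audit gives 113 − 30 = 83; audit gives 125 − 218 = -93. Stays. ✓

Yes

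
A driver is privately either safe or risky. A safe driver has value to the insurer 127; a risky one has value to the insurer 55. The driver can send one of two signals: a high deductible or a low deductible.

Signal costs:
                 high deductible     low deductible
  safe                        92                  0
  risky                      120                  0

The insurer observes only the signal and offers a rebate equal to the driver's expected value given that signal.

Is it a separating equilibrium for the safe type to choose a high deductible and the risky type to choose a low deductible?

If types separate, high deductible earns payment 127 and low deductible earns 55.
Safe: high deductible gives 127 − 92 = 35; low deductible gives 55 − 0 = 55. Would deviate. ✗
Risky: low deductible gives 55 − 0 = 55; high deductible gives 127 − 120 = 7. No deviation. ✓

No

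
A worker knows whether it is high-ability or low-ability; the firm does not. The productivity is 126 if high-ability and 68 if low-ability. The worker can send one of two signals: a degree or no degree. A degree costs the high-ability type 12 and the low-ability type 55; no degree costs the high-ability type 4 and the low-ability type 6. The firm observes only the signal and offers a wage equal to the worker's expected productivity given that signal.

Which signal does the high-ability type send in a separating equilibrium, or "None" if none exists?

Try high-ability → degree, low-ability → no degree:
  Under separation the firm infers type exactly: degree → high-ability (pays 126), no degree → low-ability (pays 68).
  High-ability: degree gives 126 − 12 = 114; no degree gives 68 − 4 = 64. No deviation. ✓
  Low-ability: no degree gives 68 − 6 = 62; degree gives 126 − 55 = 71. Would deviate. ✗
Try high-ability → no degree, low-ability → degree:
  Under separation the firm infers type exactly: no degree → high-ability (pays 126), degree → low-ability (pays 68).
  High-ability: no degree gives 126 − 4 = 122; degree gives 68 − 12 = 56. No deviation. ✓
  Low-ability: degree gives 68 − 55 = 13; no degree gives 126 − 6 = 120. Would deviate. ✗
Neither assignment is incentive-compatible.

None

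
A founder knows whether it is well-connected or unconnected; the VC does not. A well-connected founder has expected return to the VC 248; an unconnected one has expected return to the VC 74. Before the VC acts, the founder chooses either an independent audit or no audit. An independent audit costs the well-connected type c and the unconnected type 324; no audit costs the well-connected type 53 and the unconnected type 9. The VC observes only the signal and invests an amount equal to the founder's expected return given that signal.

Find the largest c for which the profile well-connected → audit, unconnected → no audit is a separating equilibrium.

227

Under separation: audit → well-connected (pays 248); no audit → unconnected (pays 74).
Unconnected: 74 − 9 = 65 ≥ 248 − 324 = -76. Holds regardless of c. ✓
Well-connected: 248 − c ≥ 74 − 53, so c ≤ 248 − 21 = 227.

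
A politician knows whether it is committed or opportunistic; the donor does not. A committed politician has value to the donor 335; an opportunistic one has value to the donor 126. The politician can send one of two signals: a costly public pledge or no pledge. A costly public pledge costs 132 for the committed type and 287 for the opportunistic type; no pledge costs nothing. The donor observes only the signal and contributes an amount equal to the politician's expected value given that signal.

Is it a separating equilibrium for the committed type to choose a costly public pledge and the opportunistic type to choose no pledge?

Yes

If types separate, pledge earns payment 335 and no pledge earns 126.
Committed: pledge gives 335 − 132 = 203; no pledge gives 126 − 0 = 126. No deviation. ✓
Opportunistic: no pledge gives 126 − 0 = 126; pledge gives 335 − 287 = 48. No deviation. ✓
Neither type gains from mimicking the other.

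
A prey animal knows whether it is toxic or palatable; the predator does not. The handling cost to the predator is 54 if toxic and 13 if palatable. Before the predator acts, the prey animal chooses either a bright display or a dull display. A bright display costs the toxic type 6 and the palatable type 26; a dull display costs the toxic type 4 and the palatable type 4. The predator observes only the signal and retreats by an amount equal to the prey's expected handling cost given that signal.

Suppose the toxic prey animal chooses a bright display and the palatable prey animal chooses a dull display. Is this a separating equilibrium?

No

Under separation the predator infers type exactly: bright display → toxic (pays 54), dull display → palatable (pays 13).
Toxic: bright display gives 54 − 6 = 48; dull display gives 13 − 4 = 9. No deviation. ✓
Palatable: dull display gives 13 − 4 = 9; bright display gives 54 − 26 = 28. Would deviate. ✗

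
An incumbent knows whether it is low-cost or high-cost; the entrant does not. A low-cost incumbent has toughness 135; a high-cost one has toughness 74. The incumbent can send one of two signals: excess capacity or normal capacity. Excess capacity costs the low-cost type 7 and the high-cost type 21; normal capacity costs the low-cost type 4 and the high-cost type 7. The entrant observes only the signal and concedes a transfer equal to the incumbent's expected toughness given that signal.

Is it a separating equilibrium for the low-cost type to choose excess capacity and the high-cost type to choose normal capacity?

No

If types separate, excess capacity earns payment 135 and normal capacity earns 74.
Low-cost: excess capacity gives 135 − 7 = 128; normal capacity gives 74 − 4 = 70. No deviation. ✓
High-cost: normal capacity gives 74 − 7 = 67; excess capacity gives 135 − 21 = 114. Would deviate. ✗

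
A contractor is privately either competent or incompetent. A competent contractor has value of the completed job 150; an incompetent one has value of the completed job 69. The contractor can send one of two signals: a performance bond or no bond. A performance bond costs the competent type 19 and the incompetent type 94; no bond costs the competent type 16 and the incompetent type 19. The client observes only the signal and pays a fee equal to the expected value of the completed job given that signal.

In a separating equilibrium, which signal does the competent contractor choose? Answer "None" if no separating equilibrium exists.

Try competent → bond, incompetent → no bond:
  Under separation the client infers type exactly: bond → competent (pays 150), no bond → incompetent (pays 69).
  Competent: bond gives 150 − 19 = 131; no bond gives 69 − 16 = 53. No deviation. ✓
  Incompetent: no bond gives 69 − 19 = 50; bond gives 150 − 94 = 56. Would deviate. ✗
Try competent → no bond, incompetent → bond:
  Under separation the client infers type exactly: no bond → competent (pays 150), bond → incompetent (pays 69).
  Competent: no bond gives 150 − 16 = 134; bond gives 69 − 19 = 50. No deviation. ✓
  Incompetent: bond gives 69 − 94 = -25; no bond gives 150 − 19 = 131. Would deviate. ✗
Neither assignment is incentive-compatible.

None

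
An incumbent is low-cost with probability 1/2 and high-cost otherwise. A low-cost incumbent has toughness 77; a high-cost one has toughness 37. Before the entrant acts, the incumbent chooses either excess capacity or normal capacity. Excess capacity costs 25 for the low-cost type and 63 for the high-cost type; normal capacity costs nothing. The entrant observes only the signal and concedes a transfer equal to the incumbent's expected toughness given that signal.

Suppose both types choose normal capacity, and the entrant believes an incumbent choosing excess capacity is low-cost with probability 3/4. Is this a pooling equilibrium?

On the equilibrium path (normal capacity) the entrant holds the prior 1/2 and pays 1/2·77 + 1/2·37 = 57. Off-path (excess capacity) belief 3/4 gives 3/4·77 + 1/4·37 = 67.
Low-cost: normal capacity gives 57 − 0 = 57; excess capacity gives 67 − 25 = 42. Stays. ✓
High-cost: normal capacity gives 57 − 0 = 57; excess capacity gives 67 − 63 = 4. Stays. ✓
Beliefs are Bayes-consistent on-path and both types best-respond.

Yes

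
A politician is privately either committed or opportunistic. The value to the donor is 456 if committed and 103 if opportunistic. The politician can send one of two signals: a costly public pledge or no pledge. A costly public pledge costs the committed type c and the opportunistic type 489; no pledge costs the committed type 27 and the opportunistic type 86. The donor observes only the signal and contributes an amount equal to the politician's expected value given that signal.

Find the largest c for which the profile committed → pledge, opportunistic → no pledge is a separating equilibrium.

Under separation: pledge → committed (pays 456); no pledge → opportunistic (pays 103).
Opportunistic: 103 − 86 = 17 ≥ 456 − 489 = -33. Holds regardless of c. ✓
Committed: 456 − c ≥ 103 − 27, so c ≤ 456 − 76 = 380.

380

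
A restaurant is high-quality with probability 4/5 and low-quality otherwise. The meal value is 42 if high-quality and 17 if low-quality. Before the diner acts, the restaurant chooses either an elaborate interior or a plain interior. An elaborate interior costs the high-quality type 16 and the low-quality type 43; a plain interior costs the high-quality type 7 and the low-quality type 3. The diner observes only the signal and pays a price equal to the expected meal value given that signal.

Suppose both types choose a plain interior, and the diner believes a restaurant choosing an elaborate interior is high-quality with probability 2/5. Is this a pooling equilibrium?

At the pooled signal (plain interior) the diner holds the prior 4/5 and pays 4/5·42 + 1/5·17 = 37. Off-path (elaborate interior) belief 2/5 gives 2/5·42 + 3/5·17 = 27.
High-quality: plain interior gives 37 − 7 = 30; elaborate interior gives 27 − 16 = 11. Stays. ✓
Low-quality: plain interior gives 37 − 3 = 34; elaborate interior gives 27 − 43 = -16. Stays. ✓

Yes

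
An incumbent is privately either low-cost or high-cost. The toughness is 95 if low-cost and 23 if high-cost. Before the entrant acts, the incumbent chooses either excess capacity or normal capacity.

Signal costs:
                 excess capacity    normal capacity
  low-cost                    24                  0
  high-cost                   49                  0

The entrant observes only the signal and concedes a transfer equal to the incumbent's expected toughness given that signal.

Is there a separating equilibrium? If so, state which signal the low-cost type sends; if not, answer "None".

Try low-cost → excess capacity, high-cost → normal capacity:
  If types separate, excess capacity earns payment 95 and normal capacity earns 23.
  Low-cost: excess capacity gives 95 − 24 = 71; normal capacity gives 23 − 0 = 23. No deviation. ✓
  High-cost: normal capacity gives 23 − 0 = 23; excess capacity gives 95 − 49 = 46. Would deviate. ✗
Try low-cost → normal capacity, high-cost → excess capacity:
  If types separate, normal capacity earns payment 95 and excess capacity earns 23.
  Low-cost: normal capacity gives 95 − 0 = 95; excess capacity gives 23 − 24 = -1. No deviation. ✓
  High-cost: excess capacity gives 23 − 49 = -26; normal capacity gives 95 − 0 = 95. Would deviate. ✗
Neither assignment is incentive-compatible.

None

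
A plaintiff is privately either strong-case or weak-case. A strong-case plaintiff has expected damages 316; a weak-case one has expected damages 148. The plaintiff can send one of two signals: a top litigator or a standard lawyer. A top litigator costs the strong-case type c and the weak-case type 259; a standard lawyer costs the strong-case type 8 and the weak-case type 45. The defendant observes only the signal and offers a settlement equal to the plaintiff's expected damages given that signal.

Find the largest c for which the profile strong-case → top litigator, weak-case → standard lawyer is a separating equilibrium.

Under separation: top litigator → strong-case (pays 316); standard lawyer → weak-case (pays 148).
Weak-case: 148 − 45 = 103 ≥ 316 − 259 = 57. Holds regardless of c. ✓
Strong-case: 316 − c ≥ 148 − 8, so c ≤ 316 − 140 = 176.

176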